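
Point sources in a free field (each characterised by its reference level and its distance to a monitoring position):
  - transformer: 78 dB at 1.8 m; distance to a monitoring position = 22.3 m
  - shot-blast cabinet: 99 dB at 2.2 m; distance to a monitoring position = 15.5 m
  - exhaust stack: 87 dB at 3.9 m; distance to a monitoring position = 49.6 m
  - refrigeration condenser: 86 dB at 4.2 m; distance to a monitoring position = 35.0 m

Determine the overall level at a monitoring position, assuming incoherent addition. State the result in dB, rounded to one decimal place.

82.3 dB

Propagate each source to the receiver with L = L_ref − 20·log₁₀(r/r_ref), then add intensities.
transformer: 78 − 20·log₁₀(22.3/1.8) = 78 − 21.86 = 56.14 dB.
shot-blast cabinet: 99 − 20·log₁₀(15.5/2.2) = 99 − 16.96 = 82.04 dB.
exhaust stack: 87 − 20·log₁₀(49.6/3.9) = 87 − 22.09 = 64.91 dB.
refrigeration condenser: 86 − 20·log₁₀(35.0/4.2) = 86 − 18.42 = 67.58 dB.
Σ 10^(L/10) = 1.693e+08 → L_total = 10·log₁₀(1.693e+08) = 82.29 dB.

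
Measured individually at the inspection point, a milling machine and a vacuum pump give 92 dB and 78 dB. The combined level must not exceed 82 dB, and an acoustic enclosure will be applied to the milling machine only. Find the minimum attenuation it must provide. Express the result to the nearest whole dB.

Fixed contribution from the other source: Σ 10^(L/10) = 10^(78/10) = 6.310e+07 (78.00 dB).
The limit corresponds to 10^(82/10) = 1.585e+08; subtracting the fixed part leaves 9.539e+07 for the milling machine, i.e. 79.80 dB.
Required insertion loss = 92 − 79.80 = 12.20 dB.

12 dB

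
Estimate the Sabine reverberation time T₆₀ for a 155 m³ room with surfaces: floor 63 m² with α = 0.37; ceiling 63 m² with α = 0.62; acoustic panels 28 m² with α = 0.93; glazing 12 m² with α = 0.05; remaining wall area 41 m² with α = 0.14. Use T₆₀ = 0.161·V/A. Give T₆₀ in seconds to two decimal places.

Total absorption A = 63·0.37 + 63·0.62 + 28·0.93 + 12·0.05 + 41·0.14 = 94.75 m² sabins.
T₆₀ = 0.161 × 155 / 94.75 = 0.263 s.

0.26 s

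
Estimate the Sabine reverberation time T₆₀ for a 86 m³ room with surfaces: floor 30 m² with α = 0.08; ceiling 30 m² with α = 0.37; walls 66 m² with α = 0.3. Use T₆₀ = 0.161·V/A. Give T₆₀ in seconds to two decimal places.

A = Σ Sᵢαᵢ = 30·0.08 + 30·0.37 + 66·0.3 = 33.30 m².
T₆₀ = 0.161 × 86 / 33.30 = 0.416 s.

0.42 s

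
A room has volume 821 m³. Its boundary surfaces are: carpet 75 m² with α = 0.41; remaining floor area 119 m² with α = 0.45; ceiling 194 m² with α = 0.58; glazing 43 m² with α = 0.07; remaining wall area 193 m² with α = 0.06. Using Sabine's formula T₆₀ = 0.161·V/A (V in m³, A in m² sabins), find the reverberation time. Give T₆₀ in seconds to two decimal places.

Summing Sᵢαᵢ: 75·0.41 + 119·0.45 + 194·0.58 + 43·0.07 + 193·0.06 = 211.41 m².
T₆₀ = 0.161 × 821 / 211.41 = 0.625 s.

0.63 s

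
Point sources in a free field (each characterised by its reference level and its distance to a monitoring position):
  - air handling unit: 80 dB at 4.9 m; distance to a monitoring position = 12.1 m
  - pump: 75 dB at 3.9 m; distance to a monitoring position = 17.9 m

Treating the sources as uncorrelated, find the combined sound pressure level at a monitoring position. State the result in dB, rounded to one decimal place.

72.5 dB

Apply inverse-square spreading to bring every level to the receiver, then sum 10^(L/10).
air handling unit: 80 − 20·log₁₀(12.1/4.9) = 80 − 7.85 = 72.15 dB.
pump: 75 − 20·log₁₀(17.9/3.9) = 75 − 13.24 = 61.76 dB.
Σ 10^(L/10) = 1.790e+07 → L_total = 10·log₁₀(1.790e+07) = 72.53 dB.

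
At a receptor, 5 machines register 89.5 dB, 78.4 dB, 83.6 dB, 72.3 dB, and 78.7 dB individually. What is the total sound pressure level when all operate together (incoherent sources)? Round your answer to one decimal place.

For uncorrelated sources the intensities add, so convert each level to linear form, sum, and take 10·log₁₀ of the total.
Σ 10^(L/10) = 10^(89.5/10) + 10^(78.4/10) + 10^(83.6/10) + 10^(72.3/10) + 10^(78.7/10) = 1.281e+09.
L_total = 10·log₁₀(1.281e+09) = 91.07 dB.

91.1 dB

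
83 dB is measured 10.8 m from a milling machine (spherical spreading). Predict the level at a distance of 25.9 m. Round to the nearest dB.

Spherical spreading from a point source gives a 20·log₁₀(r₂/r₁) drop.
L₂ = 83 − 20·log₁₀(25.9/10.8) = 83 − 7.598 = 75.40 dB.

75 dB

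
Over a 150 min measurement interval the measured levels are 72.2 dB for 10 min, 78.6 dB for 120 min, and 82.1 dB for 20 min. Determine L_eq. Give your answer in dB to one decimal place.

79.1 dB

The energy average is taken in the linear domain: L_eq = 10·log₁₀[(Σ tᵢ·10^(Lᵢ/10))/T], T = 150 min.
Σ tᵢ·10^(Lᵢ/10) = 10·10^(72.2/10) + 120·10^(78.6/10) + 20·10^(82.1/10) = 1.210e+10.
L_eq = 10·log₁₀(1.210e+10/150) = 79.07 dB.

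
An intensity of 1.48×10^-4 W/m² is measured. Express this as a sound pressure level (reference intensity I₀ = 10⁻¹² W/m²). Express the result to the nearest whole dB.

L = 10·log₁₀(I/I₀) = 10·log₁₀(1.48×10^-4/10⁻¹²) = 10·log₁₀(1.48×10^8).
L = 10·(0.1703 + 8) = 81.70 dB.

82 dB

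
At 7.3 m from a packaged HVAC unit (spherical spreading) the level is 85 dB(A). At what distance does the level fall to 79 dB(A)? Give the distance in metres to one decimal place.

For a point source L₁ − L₂ = 20·log₁₀(r₂/r₁), so r₂ = r₁·10^((L₁−L₂)/20).
r₂ = 7.3·10^((85−79)/20) = 7.3·10^(6.0/20) = 14.57 m.

14.6 m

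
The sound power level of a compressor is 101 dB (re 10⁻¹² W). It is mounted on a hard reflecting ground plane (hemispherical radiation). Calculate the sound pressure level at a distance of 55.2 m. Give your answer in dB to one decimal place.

The power spreads over a hemisphere of area 2π·r², so L_p = L_w − 10·log₁₀(2π·r²).
2π·r² = 1.915e+04 m², 10·log₁₀ of that is 42.821 dB.
L_p = 101 − 42.821 = 58.18 dB.

58.2 dB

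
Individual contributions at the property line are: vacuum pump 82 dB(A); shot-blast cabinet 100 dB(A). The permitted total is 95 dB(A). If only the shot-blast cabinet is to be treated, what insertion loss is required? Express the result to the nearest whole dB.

5 dB

The untreated sources together contribute 10^(82/10) = 1.585e+08, i.e. 82.00 dB(A).
The limit corresponds to 10^(95/10) = 3.162e+09; subtracting the fixed part leaves 3.004e+09 for the shot-blast cabinet, i.e. 94.78 dB(A).
Required insertion loss = 100 − 94.78 = 5.22 dB.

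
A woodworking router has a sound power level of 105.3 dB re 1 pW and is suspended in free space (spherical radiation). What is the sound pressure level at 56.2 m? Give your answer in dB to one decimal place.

59.3 dB

The power spreads over a sphere of area 4π·r², so L_p = L_w − 10·log₁₀(4π·r²).
4π·r² = 3.969e+04 m², 10·log₁₀ of that is 45.987 dB.
L_p = 105.3 − 45.987 = 59.31 dB.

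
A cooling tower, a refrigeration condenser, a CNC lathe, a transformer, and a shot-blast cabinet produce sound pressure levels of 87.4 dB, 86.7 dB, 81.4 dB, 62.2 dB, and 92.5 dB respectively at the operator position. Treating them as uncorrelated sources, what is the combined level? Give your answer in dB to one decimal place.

For uncorrelated sources the intensities add, so convert each level to linear form, sum, and take 10·log₁₀ of the total.
Σ 10^(L/10) = 10^(87.4/10) + 10^(86.7/10) + 10^(81.4/10) + 10^(62.2/10) + 10^(92.5/10) = 2.935e+09.
L_total = 10·log₁₀(2.935e+09) = 94.68 dB.

94.7 dB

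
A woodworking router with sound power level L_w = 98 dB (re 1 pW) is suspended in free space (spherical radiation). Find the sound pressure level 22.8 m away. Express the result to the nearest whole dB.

L_p = L_w − 10·log₁₀(4π·r²) with r = 22.8 m.
4π·r² = 6533 m², 10·log₁₀ of that is 38.151 dB.
L_p = 98 − 38.151 = 59.85 dB.

60 dB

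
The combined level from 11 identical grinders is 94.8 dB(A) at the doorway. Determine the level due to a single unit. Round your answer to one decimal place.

For N identical incoherent sources L_total = L₁ + 10·log₁₀ N, so L₁ = 94.8 − 10·log₁₀(11) = 94.8 − 10.414.

84.4 dB(A)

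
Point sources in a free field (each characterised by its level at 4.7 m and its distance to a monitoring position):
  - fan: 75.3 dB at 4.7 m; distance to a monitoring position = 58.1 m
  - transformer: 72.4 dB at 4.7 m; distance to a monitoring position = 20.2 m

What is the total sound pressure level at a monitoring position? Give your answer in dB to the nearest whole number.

61 dB

Apply inverse-square spreading to bring every level to the receiver, then sum 10^(L/10).
fan: 75.3 − 20·log₁₀(58.1/4.7) = 75.3 − 21.84 = 53.46 dB.
transformer: 72.4 − 20·log₁₀(20.2/4.7) = 72.4 − 12.67 = 59.73 dB.
Σ 10^(L/10) = 1.163e+06 → L_total = 10·log₁₀(1.163e+06) = 60.65 dB.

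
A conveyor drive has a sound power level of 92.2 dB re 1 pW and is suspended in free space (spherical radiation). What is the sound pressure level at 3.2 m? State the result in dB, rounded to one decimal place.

71.1 dB

L_p = L_w − 10·log₁₀(4π·r²) with r = 3.2 m.
4π·r² = 128.7 m², 10·log₁₀ of that is 21.095 dB.
L_p = 92.2 − 21.095 = 71.10 dB.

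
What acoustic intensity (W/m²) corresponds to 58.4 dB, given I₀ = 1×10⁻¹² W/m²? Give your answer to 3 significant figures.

L = 10·log₁₀(I/I₀) ⇒ I = I₀·10^(L/10) = 10⁻¹² × 10^5.84.

6.92e-07 W/m²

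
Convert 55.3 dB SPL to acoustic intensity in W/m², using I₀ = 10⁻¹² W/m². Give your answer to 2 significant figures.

I/I₀ = 10^(55.3/10) = 3.388e+05, so I = 3.388e+05 × 10⁻¹² W/m².

3.4e-07 W/m²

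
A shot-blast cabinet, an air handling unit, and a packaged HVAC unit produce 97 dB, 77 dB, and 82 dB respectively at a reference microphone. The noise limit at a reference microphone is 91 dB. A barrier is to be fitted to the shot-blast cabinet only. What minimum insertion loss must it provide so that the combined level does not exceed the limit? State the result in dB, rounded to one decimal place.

6.8 dB

Everything except the shot-blast cabinet sums to 10^(77/10) + 10^(82/10) = 2.086e+08 in linear terms, 83.19 dB.
To meet 91 dB overall, the treated shot-blast cabinet may contribute at most 10^(91/10) − 2.086e+08 = 1.050e+09, i.e. 90.21 dB.
So the shot-blast cabinet must be reduced from 97 to 90.21 dB: IL = 6.79 dB.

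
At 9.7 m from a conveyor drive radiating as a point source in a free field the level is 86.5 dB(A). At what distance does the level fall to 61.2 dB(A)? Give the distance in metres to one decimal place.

The 25.3 dB drop corresponds to a distance ratio of 10^(25.3/20) for a point source.
r₂ = 9.7·10^((86.5−61.2)/20) = 9.7·10^(25.3/20) = 178.55 m.

178.6 m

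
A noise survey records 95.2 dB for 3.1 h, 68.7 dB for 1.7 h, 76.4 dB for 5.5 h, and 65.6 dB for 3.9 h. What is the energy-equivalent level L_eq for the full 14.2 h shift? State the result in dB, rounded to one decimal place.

88.7 dB

Weight each interval's intensity by its duration and average over T = 14.2 h:
Σ tᵢ·10^(Lᵢ/10) = 3.1·10^(95.2/10) + 1.7·10^(68.7/10) + 5.5·10^(76.4/10) + 3.9·10^(65.6/10) = 1.053e+10.
L_eq = 10·log₁₀(1.053e+10/14.2) = 88.70 dB.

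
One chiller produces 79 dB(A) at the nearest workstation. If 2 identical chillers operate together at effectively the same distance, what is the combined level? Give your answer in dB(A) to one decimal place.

With 2 equal, uncorrelated contributions the intensity is 2× that of one unit, giving a rise of 10·log₁₀ 2.
L_total = 79 + 10·log₁₀(2) = 79 + 3.010 = 82.01 dB(A).

82.0 dB(A)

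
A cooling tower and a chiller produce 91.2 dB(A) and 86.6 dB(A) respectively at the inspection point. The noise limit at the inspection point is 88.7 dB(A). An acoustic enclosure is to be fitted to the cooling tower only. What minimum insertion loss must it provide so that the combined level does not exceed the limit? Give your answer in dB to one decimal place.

6.7 dB

Fixed contribution from the other source: Σ 10^(L/10) = 10^(86.6/10) = 4.571e+08 (86.60 dB(A)).
To meet 88.7 dB(A) overall, the treated cooling tower may contribute at most 10^(88.7/10) − 4.571e+08 = 2.842e+08, i.e. 84.54 dB(A).
Required insertion loss = 91.2 − 84.54 = 6.66 dB.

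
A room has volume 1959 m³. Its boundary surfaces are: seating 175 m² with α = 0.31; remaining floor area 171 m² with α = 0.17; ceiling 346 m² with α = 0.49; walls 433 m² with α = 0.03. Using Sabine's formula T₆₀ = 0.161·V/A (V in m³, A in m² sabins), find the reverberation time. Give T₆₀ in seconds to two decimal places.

A = Σ Sᵢαᵢ = 175·0.31 + 171·0.17 + 346·0.49 + 433·0.03 = 265.85 m².
T₆₀ = 0.161 × 1959 / 265.85 = 1.186 s.

1.19 s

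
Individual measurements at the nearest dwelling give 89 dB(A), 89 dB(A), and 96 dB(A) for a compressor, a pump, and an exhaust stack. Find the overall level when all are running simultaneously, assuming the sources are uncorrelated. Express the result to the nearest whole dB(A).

97 dB(A)

Incoherent sources combine by intensity addition: L_total = 10·log₁₀(Σ 10^(L_i/10)).
Σ 10^(L/10) = 10^(89/10) + 10^(89/10) + 10^(96/10) = 5.570e+09.
L_total = 10·log₁₀(5.570e+09) = 97.46 dB(A).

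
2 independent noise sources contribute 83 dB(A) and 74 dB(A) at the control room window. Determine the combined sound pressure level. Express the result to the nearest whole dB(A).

Incoherent sources combine by intensity addition: L_total = 10·log₁₀(Σ 10^(L_i/10)).
Σ 10^(L/10) = 10^(83/10) + 10^(74/10) = 2.246e+08.
L_total = 10·log₁₀(2.246e+08) = 83.51 dB(A).

84 dB(A)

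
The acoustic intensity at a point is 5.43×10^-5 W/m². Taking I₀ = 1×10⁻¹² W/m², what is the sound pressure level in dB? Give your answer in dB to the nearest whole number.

77 dB

L = 10·log₁₀(I/I₀) = 10·log₁₀(5.43×10^-5/10⁻¹²) = 10·log₁₀(5.43×10^7).
L = 10·(0.7348 + 7) = 77.35 dB.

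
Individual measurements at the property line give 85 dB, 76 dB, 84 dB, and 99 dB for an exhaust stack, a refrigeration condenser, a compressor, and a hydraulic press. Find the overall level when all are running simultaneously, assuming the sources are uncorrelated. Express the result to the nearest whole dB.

Incoherent sources combine by intensity addition: L_total = 10·log₁₀(Σ 10^(L_i/10)).
Σ 10^(L/10) = 10^(85/10) + 10^(76/10) + 10^(84/10) + 10^(99/10) = 8.551e+09.
L_total = 10·log₁₀(8.551e+09) = 99.32 dB.

99 dB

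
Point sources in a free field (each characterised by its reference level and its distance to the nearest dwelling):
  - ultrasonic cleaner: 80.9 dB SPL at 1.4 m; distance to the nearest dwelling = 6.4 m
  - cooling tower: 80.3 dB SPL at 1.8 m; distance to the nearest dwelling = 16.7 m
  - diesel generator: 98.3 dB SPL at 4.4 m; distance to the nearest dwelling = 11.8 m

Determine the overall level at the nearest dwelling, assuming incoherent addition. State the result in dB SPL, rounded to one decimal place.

First find each source's level at the receiver (point-source: −20·log₁₀(r/r_ref)), then combine on an intensity basis.
ultrasonic cleaner: 80.9 − 20·log₁₀(6.4/1.4) = 80.9 − 13.20 = 67.70 dB SPL.
cooling tower: 80.3 − 20·log₁₀(16.7/1.8) = 80.3 − 19.35 = 60.95 dB SPL.
diesel generator: 98.3 − 20·log₁₀(11.8/4.4) = 98.3 − 8.57 = 89.73 dB SPL.
Σ 10^(L/10) = 9.472e+08 → L_total = 10·log₁₀(9.472e+08) = 89.76 dB SPL.

89.8 dB SPL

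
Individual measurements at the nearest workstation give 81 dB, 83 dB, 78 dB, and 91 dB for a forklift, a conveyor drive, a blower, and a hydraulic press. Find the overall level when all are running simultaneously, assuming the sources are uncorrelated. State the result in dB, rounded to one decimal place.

92.2 dB

For uncorrelated sources the intensities add, so convert each level to linear form, sum, and take 10·log₁₀ of the total.
Σ 10^(L/10) = 10^(81/10) + 10^(83/10) + 10^(78/10) + 10^(91/10) = 1.647e+09.
L_total = 10·log₁₀(1.647e+09) = 92.17 dB.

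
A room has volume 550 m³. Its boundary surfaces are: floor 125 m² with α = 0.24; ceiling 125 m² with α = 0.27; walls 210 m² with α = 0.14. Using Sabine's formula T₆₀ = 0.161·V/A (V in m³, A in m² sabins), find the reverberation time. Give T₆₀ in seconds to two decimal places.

0.95 s

A = Σ Sᵢαᵢ = 125·0.24 + 125·0.27 + 210·0.14 = 93.15 m².
T₆₀ = 0.161 × 550 / 93.15 = 0.951 s.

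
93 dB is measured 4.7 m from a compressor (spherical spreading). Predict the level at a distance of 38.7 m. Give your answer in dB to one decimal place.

For a point source, L₂ = L₁ − 20·log₁₀(r₂/r₁).
L₂ = 93 − 20·log₁₀(38.7/4.7) = 93 − 18.312 = 74.69 dB.

74.7 dB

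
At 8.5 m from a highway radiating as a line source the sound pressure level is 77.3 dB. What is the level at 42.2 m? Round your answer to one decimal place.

70.3 dB

Line-source attenuation: ΔL = 10·log₁₀(r₂/r₁) = 10·log₁₀(42.2/8.5) = 6.959 dB.
L₂ = 77.3 − 10·log₁₀(42.2/8.5) = 77.3 − 6.959 = 70.34 dB.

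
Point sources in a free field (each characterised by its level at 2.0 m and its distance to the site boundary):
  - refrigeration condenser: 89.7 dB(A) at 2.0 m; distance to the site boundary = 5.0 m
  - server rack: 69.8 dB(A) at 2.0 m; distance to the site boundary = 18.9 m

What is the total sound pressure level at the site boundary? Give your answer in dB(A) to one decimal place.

Propagate each source to the receiver with L = L_ref − 20·log₁₀(r/r_ref), then add intensities.
refrigeration condenser: 89.7 − 20·log₁₀(5.0/2.0) = 89.7 − 7.96 = 81.74 dB(A).
server rack: 69.8 − 20·log₁₀(18.9/2.0) = 69.8 − 19.51 = 50.29 dB(A).
Σ 10^(L/10) = 1.494e+08 → L_total = 10·log₁₀(1.494e+08) = 81.74 dB(A).

81.7 dB(A)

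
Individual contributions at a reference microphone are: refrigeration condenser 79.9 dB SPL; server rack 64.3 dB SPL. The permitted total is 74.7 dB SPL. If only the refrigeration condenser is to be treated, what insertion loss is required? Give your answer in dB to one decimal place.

5.6 dB

Fixed contribution from the other source: Σ 10^(L/10) = 10^(64.3/10) = 2.692e+06 (64.30 dB SPL).
To meet 74.7 dB SPL overall, the treated refrigeration condenser may contribute at most 10^(74.7/10) − 2.692e+06 = 2.682e+07, i.e. 74.28 dB SPL.
Required insertion loss = 79.9 − 74.28 = 5.62 dB.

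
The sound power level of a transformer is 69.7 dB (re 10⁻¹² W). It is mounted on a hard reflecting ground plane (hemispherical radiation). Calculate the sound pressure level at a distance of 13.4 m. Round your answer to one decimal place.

Free-field hemispherical radiation: L_p = L_w − 10·log₁₀(2π·r²), r = 13.4 m.
2π·r² = 1128 m², 10·log₁₀ of that is 30.524 dB.
L_p = 69.7 − 30.524 = 39.18 dB.

39.2 dB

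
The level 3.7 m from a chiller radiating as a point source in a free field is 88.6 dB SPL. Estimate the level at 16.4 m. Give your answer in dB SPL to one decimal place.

Point-source attenuation: ΔL = 20·log₁₀(r₂/r₁) = 20·log₁₀(16.4/3.7) = 12.933 dB.
L₂ = 88.6 − 20·log₁₀(16.4/3.7) = 88.6 − 12.933 = 75.67 dB SPL.

75.7 dB SPL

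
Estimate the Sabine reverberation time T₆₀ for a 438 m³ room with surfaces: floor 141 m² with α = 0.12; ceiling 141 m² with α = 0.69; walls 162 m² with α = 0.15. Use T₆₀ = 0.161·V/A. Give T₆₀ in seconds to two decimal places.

Total absorption A = 141·0.12 + 141·0.69 + 162·0.15 = 138.51 m² sabins.
T₆₀ = 0.161 × 438 / 138.51 = 0.509 s.

0.51 s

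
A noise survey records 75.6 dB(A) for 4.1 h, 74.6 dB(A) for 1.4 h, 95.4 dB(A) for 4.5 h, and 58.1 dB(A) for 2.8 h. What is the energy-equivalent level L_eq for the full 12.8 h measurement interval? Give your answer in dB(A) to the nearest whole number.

91 dB(A)

L_eq = 10·log₁₀[(1/T)·Σ tᵢ·10^(Lᵢ/10)] with T = 12.8 h.
Σ tᵢ·10^(Lᵢ/10) = 4.1·10^(75.6/10) + 1.4·10^(74.6/10) + 4.5·10^(95.4/10) + 2.8·10^(58.1/10) = 1.579e+10.
L_eq = 10·log₁₀(1.579e+10/12.8) = 90.91 dB(A).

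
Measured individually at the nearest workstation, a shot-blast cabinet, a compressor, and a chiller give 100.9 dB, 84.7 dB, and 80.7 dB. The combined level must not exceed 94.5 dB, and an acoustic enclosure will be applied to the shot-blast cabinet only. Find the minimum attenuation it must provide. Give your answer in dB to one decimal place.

7.1 dB

Fixed contribution from the other sources: Σ 10^(L/10) = 10^(84.7/10) + 10^(80.7/10) = 4.126e+08 (86.16 dB).
To meet 94.5 dB overall, the treated shot-blast cabinet may contribute at most 10^(94.5/10) − 4.126e+08 = 2.406e+09, i.e. 93.81 dB.
So the shot-blast cabinet must be reduced from 100.9 to 93.81 dB: IL = 7.09 dB.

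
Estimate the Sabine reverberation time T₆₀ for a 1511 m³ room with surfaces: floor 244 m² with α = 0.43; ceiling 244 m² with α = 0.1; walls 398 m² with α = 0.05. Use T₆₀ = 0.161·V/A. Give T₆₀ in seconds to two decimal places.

Total absorption A = 244·0.43 + 244·0.1 + 398·0.05 = 149.22 m² sabins.
T₆₀ = 0.161 × 1511 / 149.22 = 1.630 s.

1.63 s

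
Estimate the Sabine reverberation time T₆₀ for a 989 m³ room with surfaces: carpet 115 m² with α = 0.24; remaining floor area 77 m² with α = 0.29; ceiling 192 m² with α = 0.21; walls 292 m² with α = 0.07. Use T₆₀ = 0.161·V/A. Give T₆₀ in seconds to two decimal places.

1.44 s

Summing Sᵢαᵢ: 115·0.24 + 77·0.29 + 192·0.21 + 292·0.07 = 110.69 m².
T₆₀ = 0.161 × 989 / 110.69 = 1.439 s.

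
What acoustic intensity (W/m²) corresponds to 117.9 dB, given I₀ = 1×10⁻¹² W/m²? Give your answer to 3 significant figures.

0.617 W/m²

I/I₀ = 10^(117.9/10) = 6.166e+11, so I = 6.166e+11 × 10⁻¹² W/m².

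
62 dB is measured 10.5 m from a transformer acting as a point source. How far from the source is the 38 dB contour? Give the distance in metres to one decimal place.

For a point source L₁ − L₂ = 20·log₁₀(r₂/r₁), so r₂ = r₁·10^((L₁−L₂)/20).
r₂ = 10.5·10^((62−38)/20) = 10.5·10^(24.0/20) = 166.41 m.

166.4 m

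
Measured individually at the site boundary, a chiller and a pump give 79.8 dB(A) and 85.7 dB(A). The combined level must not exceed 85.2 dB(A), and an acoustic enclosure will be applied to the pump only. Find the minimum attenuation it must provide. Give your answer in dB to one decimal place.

2.0 dB

Everything except the pump sums to 10^(79.8/10) = 9.550e+07 in linear terms, 79.80 dB(A).
To meet 85.2 dB(A) overall, the treated pump may contribute at most 10^(85.2/10) − 9.550e+07 = 2.356e+08, i.e. 83.72 dB(A).
So the pump must be reduced from 85.7 to 83.72 dB(A): IL = 1.98 dB.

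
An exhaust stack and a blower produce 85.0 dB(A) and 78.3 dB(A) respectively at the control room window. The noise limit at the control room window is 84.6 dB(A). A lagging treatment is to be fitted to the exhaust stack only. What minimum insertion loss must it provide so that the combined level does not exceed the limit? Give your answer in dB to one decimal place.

The untreated sources together contribute 10^(78.3/10) = 6.761e+07, i.e. 78.30 dB(A).
To meet 84.6 dB(A) overall, the treated exhaust stack may contribute at most 10^(84.6/10) − 6.761e+07 = 2.208e+08, i.e. 83.44 dB(A).
Required insertion loss = 85.0 − 83.44 = 1.56 dB.

1.6 dB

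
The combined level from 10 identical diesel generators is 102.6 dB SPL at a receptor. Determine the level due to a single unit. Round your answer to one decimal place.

92.6 dB SPL

For N identical incoherent sources L_total = L₁ + 10·log₁₀ N, so L₁ = 102.6 − 10·log₁₀(10) = 102.6 − 10.000.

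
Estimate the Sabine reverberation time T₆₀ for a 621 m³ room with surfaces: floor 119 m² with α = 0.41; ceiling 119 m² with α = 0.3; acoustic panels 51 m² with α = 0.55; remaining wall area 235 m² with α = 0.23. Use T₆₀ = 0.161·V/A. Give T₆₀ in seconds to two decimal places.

0.60 s

Total absorption A = 119·0.41 + 119·0.3 + 51·0.55 + 235·0.23 = 166.59 m² sabins.
T₆₀ = 0.161 × 621 / 166.59 = 0.600 s.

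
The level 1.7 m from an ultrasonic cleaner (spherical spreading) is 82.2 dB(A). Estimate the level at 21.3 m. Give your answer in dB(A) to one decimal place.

For a point source, L₂ = L₁ − 20·log₁₀(r₂/r₁).
L₂ = 82.2 − 20·log₁₀(21.3/1.7) = 82.2 − 21.959 = 60.24 dB(A).

60.2 dB(A)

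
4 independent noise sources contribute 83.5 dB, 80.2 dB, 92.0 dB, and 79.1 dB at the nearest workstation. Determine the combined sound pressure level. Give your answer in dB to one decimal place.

93.0 dB

For uncorrelated sources the intensities add, so convert each level to linear form, sum, and take 10·log₁₀ of the total.
Σ 10^(L/10) = 10^(83.5/10) + 10^(80.2/10) + 10^(92.0/10) + 10^(79.1/10) = 1.995e+09.
L_total = 10·log₁₀(1.995e+09) = 93.00 dB.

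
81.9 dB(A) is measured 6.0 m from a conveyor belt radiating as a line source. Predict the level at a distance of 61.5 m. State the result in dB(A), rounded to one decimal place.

For a line source, L₂ = L₁ − 10·log₁₀(r₂/r₁).
L₂ = 81.9 − 10·log₁₀(61.5/6.0) = 81.9 − 10.107 = 71.79 dB(A).

71.8 dB(A)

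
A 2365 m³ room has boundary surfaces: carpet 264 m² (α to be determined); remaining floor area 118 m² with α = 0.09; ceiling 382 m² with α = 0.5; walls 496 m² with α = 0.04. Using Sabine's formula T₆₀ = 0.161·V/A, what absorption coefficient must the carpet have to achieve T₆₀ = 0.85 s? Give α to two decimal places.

A = 0.161·V/T₆₀ = 0.161·2365/0.85 = 447.96 m² sabins.
Absorption from the other surfaces = 118·0.09 + 382·0.5 + 496·0.04 = 221.46 m², so the carpet must supply 226.50 m² over 264 m².
α = 226.50/264 = 0.858.

0.86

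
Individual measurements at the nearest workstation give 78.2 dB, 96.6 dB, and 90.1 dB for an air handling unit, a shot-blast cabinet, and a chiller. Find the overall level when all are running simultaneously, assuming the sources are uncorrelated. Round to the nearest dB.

98 dB

For uncorrelated sources the intensities add, so convert each level to linear form, sum, and take 10·log₁₀ of the total.
Σ 10^(L/10) = 10^(78.2/10) + 10^(96.6/10) + 10^(90.1/10) = 5.660e+09.
L_total = 10·log₁₀(5.660e+09) = 97.53 dB.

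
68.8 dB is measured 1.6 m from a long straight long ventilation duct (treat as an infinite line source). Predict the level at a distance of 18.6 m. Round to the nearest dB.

58 dB

Line-source attenuation: ΔL = 10·log₁₀(r₂/r₁) = 10·log₁₀(18.6/1.6) = 10.654 dB.
L₂ = 68.8 − 10·log₁₀(18.6/1.6) = 68.8 − 10.654 = 58.15 dB.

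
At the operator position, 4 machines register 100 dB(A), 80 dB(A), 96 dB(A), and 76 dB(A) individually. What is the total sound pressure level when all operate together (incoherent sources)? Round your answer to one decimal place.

101.5 dB(A)

For uncorrelated sources the intensities add, so convert each level to linear form, sum, and take 10·log₁₀ of the total.
Σ 10^(L/10) = 10^(100/10) + 10^(80/10) + 10^(96/10) + 10^(76/10) = 1.412e+10.
L_total = 10·log₁₀(1.412e+10) = 101.50 dB(A).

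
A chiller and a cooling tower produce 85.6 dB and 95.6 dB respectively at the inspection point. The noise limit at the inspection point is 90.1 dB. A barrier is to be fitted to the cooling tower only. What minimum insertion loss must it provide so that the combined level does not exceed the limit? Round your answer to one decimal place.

7.4 dB

The untreated sources together contribute 10^(85.6/10) = 3.631e+08, i.e. 85.60 dB.
To meet 90.1 dB overall, the treated cooling tower may contribute at most 10^(90.1/10) − 3.631e+08 = 6.602e+08, i.e. 88.20 dB.
So the cooling tower must be reduced from 95.6 to 88.20 dB: IL = 7.40 dB.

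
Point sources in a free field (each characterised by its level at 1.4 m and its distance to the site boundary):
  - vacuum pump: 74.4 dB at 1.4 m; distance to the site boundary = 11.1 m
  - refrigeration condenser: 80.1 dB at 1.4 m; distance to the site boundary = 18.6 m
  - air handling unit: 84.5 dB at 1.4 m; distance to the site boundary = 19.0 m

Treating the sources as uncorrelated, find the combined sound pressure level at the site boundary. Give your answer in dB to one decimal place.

Propagate each source to the receiver with L = L_ref − 20·log₁₀(r/r_ref), then add intensities.
vacuum pump: 74.4 − 20·log₁₀(11.1/1.4) = 74.4 − 17.98 = 56.42 dB.
refrigeration condenser: 80.1 − 20·log₁₀(18.6/1.4) = 80.1 − 22.47 = 57.63 dB.
air handling unit: 84.5 − 20·log₁₀(19.0/1.4) = 84.5 − 22.65 = 61.85 dB.
Σ 10^(L/10) = 2.548e+06 → L_total = 10·log₁₀(2.548e+06) = 64.06 dB.

64.1 dB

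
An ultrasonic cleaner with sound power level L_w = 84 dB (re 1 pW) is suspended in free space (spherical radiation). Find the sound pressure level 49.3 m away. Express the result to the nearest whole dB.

39 dB

The power spreads over a sphere of area 4π·r², so L_p = L_w − 10·log₁₀(4π·r²).
4π·r² = 3.054e+04 m², 10·log₁₀ of that is 44.849 dB.
L_p = 84 − 44.849 = 39.15 dB.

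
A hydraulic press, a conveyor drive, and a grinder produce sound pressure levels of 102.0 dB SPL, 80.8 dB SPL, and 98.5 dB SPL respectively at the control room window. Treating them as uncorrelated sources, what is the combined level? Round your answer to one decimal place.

Incoherent sources combine by intensity addition: L_total = 10·log₁₀(Σ 10^(L_i/10)).
Σ 10^(L/10) = 10^(102.0/10) + 10^(80.8/10) + 10^(98.5/10) = 2.305e+10.
L_total = 10·log₁₀(2.305e+10) = 103.63 dB SPL.

103.6 dB SPL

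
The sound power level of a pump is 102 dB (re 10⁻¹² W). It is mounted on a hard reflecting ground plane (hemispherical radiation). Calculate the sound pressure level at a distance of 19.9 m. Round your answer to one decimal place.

68.0 dB

L_p = L_w − 10·log₁₀(2π·r²) with r = 19.9 m.
2π·r² = 2488 m², 10·log₁₀ of that is 33.959 dB.
L_p = 102 − 33.959 = 68.04 dB.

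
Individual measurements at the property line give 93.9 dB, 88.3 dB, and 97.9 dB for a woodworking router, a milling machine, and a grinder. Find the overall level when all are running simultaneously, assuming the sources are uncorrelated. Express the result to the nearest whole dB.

For uncorrelated sources the intensities add, so convert each level to linear form, sum, and take 10·log₁₀ of the total.
Σ 10^(L/10) = 10^(93.9/10) + 10^(88.3/10) + 10^(97.9/10) = 9.297e+09.
L_total = 10·log₁₀(9.297e+09) = 99.68 dB.

100 dB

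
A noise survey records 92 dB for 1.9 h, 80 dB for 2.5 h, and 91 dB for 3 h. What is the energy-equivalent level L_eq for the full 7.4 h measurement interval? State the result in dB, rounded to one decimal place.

89.8 dB

L_eq = 10·log₁₀[(1/T)·Σ tᵢ·10^(Lᵢ/10)] with T = 7.4 h.
Σ tᵢ·10^(Lᵢ/10) = 1.9·10^(92/10) + 2.5·10^(80/10) + 3·10^(91/10) = 7.038e+09.
L_eq = 10·log₁₀(7.038e+09/7.4) = 89.78 dB.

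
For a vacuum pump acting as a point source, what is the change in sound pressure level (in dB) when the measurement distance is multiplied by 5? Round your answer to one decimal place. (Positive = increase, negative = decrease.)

With spherical spreading the level changes by −20·log₁₀(r₂/r₁).
ΔL = −20·log₁₀(5) = -13.98 dB.

-14.0 dB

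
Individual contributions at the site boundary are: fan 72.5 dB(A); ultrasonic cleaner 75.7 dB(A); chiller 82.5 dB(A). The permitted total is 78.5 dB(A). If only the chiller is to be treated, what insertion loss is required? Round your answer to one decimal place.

Fixed contribution from the other sources: Σ 10^(L/10) = 10^(72.5/10) + 10^(75.7/10) = 5.494e+07 (77.40 dB(A)).
To meet 78.5 dB(A) overall, the treated chiller may contribute at most 10^(78.5/10) − 5.494e+07 = 1.586e+07, i.e. 72.00 dB(A).
Required insertion loss = 82.5 − 72.00 = 10.50 dB.

10.5 dB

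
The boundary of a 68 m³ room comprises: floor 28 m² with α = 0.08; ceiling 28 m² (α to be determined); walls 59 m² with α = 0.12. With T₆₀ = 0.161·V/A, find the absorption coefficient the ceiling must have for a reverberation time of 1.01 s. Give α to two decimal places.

0.05

Required total absorption A = 0.161·68/1.01 = 10.84 m².
Absorption from the other surfaces = 28·0.08 + 59·0.12 = 9.32 m², so the ceiling must supply 1.52 m² over 28 m².
α = 1.52/28 = 0.054.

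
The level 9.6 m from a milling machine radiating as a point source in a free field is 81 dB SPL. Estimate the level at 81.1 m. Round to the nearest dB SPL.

62 dB SPL

For a point source, L₂ = L₁ − 20·log₁₀(r₂/r₁).
L₂ = 81 − 20·log₁₀(81.1/9.6) = 81 − 18.535 = 62.47 dB SPL.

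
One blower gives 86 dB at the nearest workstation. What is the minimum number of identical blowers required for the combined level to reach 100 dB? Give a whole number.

Need L₁ + 10·log₁₀ N ≥ 100, i.e. log₁₀ N ≥ 1.40.
N ≥ 10^(14.0/10) = 25.119, so N = 26.

26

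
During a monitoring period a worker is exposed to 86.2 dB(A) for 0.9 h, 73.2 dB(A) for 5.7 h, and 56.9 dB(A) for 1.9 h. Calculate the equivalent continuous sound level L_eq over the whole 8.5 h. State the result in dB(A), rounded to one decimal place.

Weight each interval's intensity by its duration and average over T = 8.5 h:
Σ tᵢ·10^(Lᵢ/10) = 0.9·10^(86.2/10) + 5.7·10^(73.2/10) + 1.9·10^(56.9/10) = 4.952e+08.
L_eq = 10·log₁₀(4.952e+08/8.5) = 77.65 dB(A).

77.7 dB(A)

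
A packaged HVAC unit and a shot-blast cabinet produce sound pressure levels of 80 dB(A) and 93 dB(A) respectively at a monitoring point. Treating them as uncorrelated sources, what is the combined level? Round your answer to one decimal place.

Incoherent sources combine by intensity addition: L_total = 10·log₁₀(Σ 10^(L_i/10)).
Σ 10^(L/10) = 10^(80/10) + 10^(93/10) = 2.095e+09.
L_total = 10·log₁₀(2.095e+09) = 93.21 dB(A).

93.2 dB(A)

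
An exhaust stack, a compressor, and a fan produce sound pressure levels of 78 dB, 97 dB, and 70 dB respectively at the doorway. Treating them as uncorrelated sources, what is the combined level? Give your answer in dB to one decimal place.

97.1 dB

Incoherent sources combine by intensity addition: L_total = 10·log₁₀(Σ 10^(L_i/10)).
Σ 10^(L/10) = 10^(78/10) + 10^(97/10) + 10^(70/10) = 5.085e+09.
L_total = 10·log₁₀(5.085e+09) = 97.06 dB.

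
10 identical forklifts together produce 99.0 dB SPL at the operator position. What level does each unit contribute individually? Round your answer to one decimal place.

Dividing the total intensity by 10 lowers the level by 10·log₁₀ 10 = 10.000 dB: L₁ = 99.0 − 10.000.

89.0 dB SPL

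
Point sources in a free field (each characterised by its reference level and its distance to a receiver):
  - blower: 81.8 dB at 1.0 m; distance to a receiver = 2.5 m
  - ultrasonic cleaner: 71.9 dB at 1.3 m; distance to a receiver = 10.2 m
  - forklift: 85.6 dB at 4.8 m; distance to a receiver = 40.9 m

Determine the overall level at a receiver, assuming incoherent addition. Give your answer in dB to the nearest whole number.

First find each source's level at the receiver (point-source: −20·log₁₀(r/r_ref)), then combine on an intensity basis.
blower: 81.8 − 20·log₁₀(2.5/1.0) = 81.8 − 7.96 = 73.84 dB.
ultrasonic cleaner: 71.9 − 20·log₁₀(10.2/1.3) = 71.9 − 17.89 = 54.01 dB.
forklift: 85.6 − 20·log₁₀(40.9/4.8) = 85.6 − 18.61 = 66.99 dB.
Σ 10^(L/10) = 2.947e+07 → L_total = 10·log₁₀(2.947e+07) = 74.69 dB.

75 dB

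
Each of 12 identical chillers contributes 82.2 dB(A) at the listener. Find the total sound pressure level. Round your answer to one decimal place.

With 12 equal, uncorrelated contributions the intensity is 12× that of one unit, giving a rise of 10·log₁₀ 12.
L_total = 82.2 + 10·log₁₀(12) = 82.2 + 10.792 = 92.99 dB(A).

93.0 dB(A)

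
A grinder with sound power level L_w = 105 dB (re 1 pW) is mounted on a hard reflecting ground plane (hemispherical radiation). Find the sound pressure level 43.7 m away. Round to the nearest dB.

The power spreads over a hemisphere of area 2π·r², so L_p = L_w − 10·log₁₀(2π·r²).
2π·r² = 1.2e+04 m², 10·log₁₀ of that is 40.791 dB.
L_p = 105 − 40.791 = 64.21 dB.

64 dB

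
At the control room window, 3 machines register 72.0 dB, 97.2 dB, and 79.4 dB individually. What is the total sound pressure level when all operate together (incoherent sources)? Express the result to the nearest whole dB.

Incoherent sources combine by intensity addition: L_total = 10·log₁₀(Σ 10^(L_i/10)).
Σ 10^(L/10) = 10^(72.0/10) + 10^(97.2/10) + 10^(79.4/10) = 5.351e+09.
L_total = 10·log₁₀(5.351e+09) = 97.28 dB.

97 dB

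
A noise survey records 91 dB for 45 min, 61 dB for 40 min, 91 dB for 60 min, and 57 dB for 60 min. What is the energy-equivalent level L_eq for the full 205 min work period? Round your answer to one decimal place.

88.1 dB

L_eq = 10·log₁₀[(1/T)·Σ tᵢ·10^(Lᵢ/10)] with T = 205 min.
Σ tᵢ·10^(Lᵢ/10) = 45·10^(91/10) + 40·10^(61/10) + 60·10^(91/10) + 60·10^(57/10) = 1.323e+11.
L_eq = 10·log₁₀(1.323e+11/205) = 88.10 dB.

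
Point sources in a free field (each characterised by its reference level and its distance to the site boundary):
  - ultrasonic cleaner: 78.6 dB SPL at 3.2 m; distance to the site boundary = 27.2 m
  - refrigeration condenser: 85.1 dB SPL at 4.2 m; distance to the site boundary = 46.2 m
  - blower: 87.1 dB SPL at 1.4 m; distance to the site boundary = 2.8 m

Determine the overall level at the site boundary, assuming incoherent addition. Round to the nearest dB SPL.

First find each source's level at the receiver (point-source: −20·log₁₀(r/r_ref)), then combine on an intensity basis.
ultrasonic cleaner: 78.6 − 20·log₁₀(27.2/3.2) = 78.6 − 18.59 = 60.01 dB SPL.
refrigeration condenser: 85.1 − 20·log₁₀(46.2/4.2) = 85.1 − 20.83 = 64.27 dB SPL.
blower: 87.1 − 20·log₁₀(2.8/1.4) = 87.1 − 6.02 = 81.08 dB SPL.
Σ 10^(L/10) = 1.319e+08 → L_total = 10·log₁₀(1.319e+08) = 81.20 dB SPL.

81 dB SPL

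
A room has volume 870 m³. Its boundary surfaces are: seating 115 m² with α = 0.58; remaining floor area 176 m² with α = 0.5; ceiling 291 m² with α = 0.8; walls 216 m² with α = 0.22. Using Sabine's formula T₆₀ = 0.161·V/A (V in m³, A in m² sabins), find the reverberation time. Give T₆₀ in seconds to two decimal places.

A = Σ Sᵢαᵢ = 115·0.58 + 176·0.5 + 291·0.8 + 216·0.22 = 435.02 m².
T₆₀ = 0.161·V/A = 0.161·870/435.02 = 0.322 s.

0.32 s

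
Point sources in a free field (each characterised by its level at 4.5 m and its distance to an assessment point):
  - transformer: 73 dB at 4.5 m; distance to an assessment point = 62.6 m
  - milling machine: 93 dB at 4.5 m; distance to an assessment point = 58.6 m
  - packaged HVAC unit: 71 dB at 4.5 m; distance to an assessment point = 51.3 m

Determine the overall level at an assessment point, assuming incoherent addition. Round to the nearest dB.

Apply inverse-square spreading to bring every level to the receiver, then sum 10^(L/10).
transformer: 73 − 20·log₁₀(62.6/4.5) = 73 − 22.87 = 50.13 dB.
milling machine: 93 − 20·log₁₀(58.6/4.5) = 93 − 22.29 = 70.71 dB.
packaged HVAC unit: 71 − 20·log₁₀(51.3/4.5) = 71 − 21.14 = 49.86 dB.
Σ 10^(L/10) = 1.197e+07 → L_total = 10·log₁₀(1.197e+07) = 70.78 dB.

71 dB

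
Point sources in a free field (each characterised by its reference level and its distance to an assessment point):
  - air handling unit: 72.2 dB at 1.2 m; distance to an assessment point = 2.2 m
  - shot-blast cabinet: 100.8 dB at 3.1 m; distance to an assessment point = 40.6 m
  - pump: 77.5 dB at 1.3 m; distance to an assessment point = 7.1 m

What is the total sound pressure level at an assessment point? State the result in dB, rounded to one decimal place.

78.9 dB

First find each source's level at the receiver (point-source: −20·log₁₀(r/r_ref)), then combine on an intensity basis.
air handling unit: 72.2 − 20·log₁₀(2.2/1.2) = 72.2 − 5.26 = 66.94 dB.
shot-blast cabinet: 100.8 − 20·log₁₀(40.6/3.1) = 100.8 − 22.34 = 78.46 dB.
pump: 77.5 − 20·log₁₀(7.1/1.3) = 77.5 − 14.75 = 62.75 dB.
Σ 10^(L/10) = 7.692e+07 → L_total = 10·log₁₀(7.692e+07) = 78.86 dB.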